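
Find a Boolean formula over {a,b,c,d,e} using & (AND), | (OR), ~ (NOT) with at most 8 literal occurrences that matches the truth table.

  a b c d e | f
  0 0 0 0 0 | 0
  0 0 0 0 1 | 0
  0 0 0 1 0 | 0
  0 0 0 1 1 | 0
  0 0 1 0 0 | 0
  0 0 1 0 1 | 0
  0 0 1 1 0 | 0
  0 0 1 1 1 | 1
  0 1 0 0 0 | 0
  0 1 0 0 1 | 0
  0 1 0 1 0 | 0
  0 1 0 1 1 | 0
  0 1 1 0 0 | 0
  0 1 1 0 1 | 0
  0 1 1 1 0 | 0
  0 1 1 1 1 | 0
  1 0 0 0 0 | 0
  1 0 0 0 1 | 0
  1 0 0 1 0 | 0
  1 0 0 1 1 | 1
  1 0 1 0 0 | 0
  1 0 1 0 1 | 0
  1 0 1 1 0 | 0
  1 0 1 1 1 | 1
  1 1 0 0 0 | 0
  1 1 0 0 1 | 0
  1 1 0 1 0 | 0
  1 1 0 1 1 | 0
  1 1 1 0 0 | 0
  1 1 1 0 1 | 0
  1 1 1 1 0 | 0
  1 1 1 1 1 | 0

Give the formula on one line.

((((c | ~d) | ((a & d) | c)) & (d & ~b)) & e)

  ~d = 11001100110011001100110011001100
  (c | ~d) = 11001111110011111100111111001111
  (a & d) = 00000000000000000011001100110011
  ((a & d) | c) = 00001111000011110011111100111111
  ((c | ~d) | ((a & d) | c)) = 11001111110011111111111111111111
  ~b = 11111111000000001111111100000000
  (d & ~b) = 00110011000000000011001100000000
  (((c | ~d) | ((a & d) | c)) & (d & ~b)) = 00000011000000000011001100000000
  ((((c | ~d) | ((a & d) | c)) & (d & ~b)) & e) = 00000001000000000001000100000000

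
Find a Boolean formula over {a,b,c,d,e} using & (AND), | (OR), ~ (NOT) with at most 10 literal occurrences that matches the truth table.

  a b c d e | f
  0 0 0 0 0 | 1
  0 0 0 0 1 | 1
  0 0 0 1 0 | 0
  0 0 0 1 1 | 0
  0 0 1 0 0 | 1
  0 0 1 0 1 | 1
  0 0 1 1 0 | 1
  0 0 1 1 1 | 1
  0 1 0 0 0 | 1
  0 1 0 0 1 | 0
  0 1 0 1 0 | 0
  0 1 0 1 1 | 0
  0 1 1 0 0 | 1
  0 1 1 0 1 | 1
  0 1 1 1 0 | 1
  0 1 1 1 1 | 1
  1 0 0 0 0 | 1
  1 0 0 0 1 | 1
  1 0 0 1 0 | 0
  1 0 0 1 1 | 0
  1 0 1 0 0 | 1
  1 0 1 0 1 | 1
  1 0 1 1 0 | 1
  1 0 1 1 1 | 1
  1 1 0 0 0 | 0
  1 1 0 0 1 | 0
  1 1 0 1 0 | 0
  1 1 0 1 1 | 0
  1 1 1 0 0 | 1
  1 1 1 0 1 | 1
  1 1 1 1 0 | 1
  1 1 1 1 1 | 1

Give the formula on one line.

((((~d | c) & ~b) | c) | (((~e | c) & ~d) & ~a))

  ~d = 11001100110011001100110011001100
  (~d | c) = 11001111110011111100111111001111
  ~b = 11111111000000001111111100000000
  ((~d | c) & ~b) = 11001111000000001100111100000000
  (((~d | c) & ~b) | c) = 11001111000011111100111100001111
  ~e = 10101010101010101010101010101010
  (~e | c) = 10101111101011111010111110101111
  ((~e | c) & ~d) = 10001100100011001000110010001100
  ~a = 11111111111111110000000000000000
  (((~e | c) & ~d) & ~a) = 10001100100011000000000000000000
  ((((~d | c) & ~b) | c) | (((~e | c) & ~d) & ~a)) = 11001111100011111100111100001111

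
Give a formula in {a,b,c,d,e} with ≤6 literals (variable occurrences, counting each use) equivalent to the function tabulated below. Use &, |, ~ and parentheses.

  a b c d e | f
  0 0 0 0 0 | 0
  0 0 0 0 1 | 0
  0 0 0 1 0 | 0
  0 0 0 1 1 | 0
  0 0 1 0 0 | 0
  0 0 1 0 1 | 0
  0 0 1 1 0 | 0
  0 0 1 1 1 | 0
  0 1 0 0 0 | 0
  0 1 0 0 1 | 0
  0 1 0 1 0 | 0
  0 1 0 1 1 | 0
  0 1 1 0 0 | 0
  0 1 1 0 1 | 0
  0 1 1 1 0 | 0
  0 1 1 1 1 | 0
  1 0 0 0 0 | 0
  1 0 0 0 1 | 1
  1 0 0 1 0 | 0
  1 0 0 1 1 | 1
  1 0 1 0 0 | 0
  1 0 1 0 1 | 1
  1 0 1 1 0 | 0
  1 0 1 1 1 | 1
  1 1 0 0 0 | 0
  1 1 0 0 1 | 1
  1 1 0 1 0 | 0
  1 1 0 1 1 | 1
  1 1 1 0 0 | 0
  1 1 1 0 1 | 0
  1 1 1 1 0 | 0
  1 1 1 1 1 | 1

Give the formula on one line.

  (e & a) = 00000000000000000101010101010101
  ~c = 11110000111100001111000011110000
  (d | ~c) = 11110011111100111111001111110011
  ~b = 11111111000000001111111100000000
  ((d | ~c) | ~b) = 11111111111100111111111111110011
  ((e & a) & ((d | ~c) | ~b)) = 00000000000000000101010101010001

((e & a) & ((d | ~c) | ~b))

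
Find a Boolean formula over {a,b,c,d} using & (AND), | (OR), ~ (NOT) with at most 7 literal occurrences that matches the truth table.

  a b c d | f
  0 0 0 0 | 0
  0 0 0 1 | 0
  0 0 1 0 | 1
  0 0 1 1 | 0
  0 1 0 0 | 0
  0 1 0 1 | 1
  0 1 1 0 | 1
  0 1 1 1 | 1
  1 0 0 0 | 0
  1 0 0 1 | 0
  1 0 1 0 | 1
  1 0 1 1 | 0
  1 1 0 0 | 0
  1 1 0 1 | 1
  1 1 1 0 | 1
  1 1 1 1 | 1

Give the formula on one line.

  (c | d) = 0111011101110111
  (c | b) = 0011111100111111
  ~d = 1010101010101010
  (b | ~d) = 1010111110101111
  ((c | b) & (b | ~d)) = 0010111100101111
  ((c | d) & ((c | b) & (b | ~d))) = 0010011100100111

((c | d) & ((c | b) & (b | ~d)))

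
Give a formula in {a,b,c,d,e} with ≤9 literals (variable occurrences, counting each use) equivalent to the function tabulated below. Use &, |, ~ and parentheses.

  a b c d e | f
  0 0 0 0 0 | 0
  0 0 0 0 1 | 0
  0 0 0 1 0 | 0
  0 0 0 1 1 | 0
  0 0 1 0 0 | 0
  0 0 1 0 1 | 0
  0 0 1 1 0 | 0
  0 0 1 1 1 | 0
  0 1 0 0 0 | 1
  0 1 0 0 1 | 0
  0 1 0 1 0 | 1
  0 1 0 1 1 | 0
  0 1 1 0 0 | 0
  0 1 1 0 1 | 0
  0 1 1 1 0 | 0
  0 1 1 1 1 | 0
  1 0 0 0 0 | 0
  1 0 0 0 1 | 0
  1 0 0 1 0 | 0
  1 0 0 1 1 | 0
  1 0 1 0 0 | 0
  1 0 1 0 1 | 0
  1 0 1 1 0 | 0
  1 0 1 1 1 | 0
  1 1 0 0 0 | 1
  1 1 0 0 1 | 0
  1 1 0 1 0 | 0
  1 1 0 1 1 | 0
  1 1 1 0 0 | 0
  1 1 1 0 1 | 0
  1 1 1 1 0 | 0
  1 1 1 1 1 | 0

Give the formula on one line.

(((~c & b) & ~e) & ((b & ~a) | ~d))

  ~c = 11110000111100001111000011110000
  (~c & b) = 00000000111100000000000011110000
  ~e = 10101010101010101010101010101010
  ((~c & b) & ~e) = 00000000101000000000000010100000
  ~a = 11111111111111110000000000000000
  (b & ~a) = 00000000111111110000000000000000
  ~d = 11001100110011001100110011001100
  ((b & ~a) | ~d) = 11001100111111111100110011001100
  (((~c & b) & ~e) & ((b & ~a) | ~d)) = 00000000101000000000000010000000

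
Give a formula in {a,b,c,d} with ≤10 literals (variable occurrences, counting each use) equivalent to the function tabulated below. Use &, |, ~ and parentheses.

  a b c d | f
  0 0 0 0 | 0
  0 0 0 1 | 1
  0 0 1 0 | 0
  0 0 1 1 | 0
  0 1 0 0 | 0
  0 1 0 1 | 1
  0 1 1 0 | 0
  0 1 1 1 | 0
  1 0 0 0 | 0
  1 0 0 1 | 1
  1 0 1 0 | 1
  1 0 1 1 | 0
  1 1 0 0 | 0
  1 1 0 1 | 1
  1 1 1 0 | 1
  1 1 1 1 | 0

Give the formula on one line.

  ~c = 1100110011001100
  (d & ~c) = 0100010001000100
  ~d = 1010101010101010
  (a & c) = 0000000000110011
  (d | (a & c)) = 0101010101110111
  (~d | ~c) = 1110111011101110
  ((~d | ~c) & a) = 0000000011101110
  ((d | (a & c)) & ((~d | ~c) & a)) = 0000000001100110
  (~d & ((d | (a & c)) & ((~d | ~c) & a))) = 0000000000100010
  ((d & ~c) | (~d & ((d | (a & c)) & ((~d | ~c) & a)))) = 0100010001100110

((d & ~c) | (~d & ((d | (a & c)) & ((~d | ~c) & a))))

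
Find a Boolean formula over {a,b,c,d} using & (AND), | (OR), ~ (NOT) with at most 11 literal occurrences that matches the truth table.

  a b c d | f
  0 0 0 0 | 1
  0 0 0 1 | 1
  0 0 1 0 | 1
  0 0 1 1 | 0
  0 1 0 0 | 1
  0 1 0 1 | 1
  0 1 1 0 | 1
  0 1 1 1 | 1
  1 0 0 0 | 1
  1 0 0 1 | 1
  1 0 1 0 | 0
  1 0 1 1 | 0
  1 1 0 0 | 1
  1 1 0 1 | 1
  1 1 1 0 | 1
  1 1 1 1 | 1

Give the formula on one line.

((b | ~c) | ((~c | ~a) & ((a & b) | (~d & c))))

  ~c = 1100110011001100
  (b | ~c) = 1100111111001111
  ~a = 1111111100000000
  (~c | ~a) = 1111111111001100
  (a & b) = 0000000000001111
  ~d = 1010101010101010
  (~d & c) = 0010001000100010
  ((a & b) | (~d & c)) = 0010001000101111
  ((~c | ~a) & ((a & b) | (~d & c))) = 0010001000001100
  ((b | ~c) | ((~c | ~a) & ((a & b) | (~d & c)))) = 1110111111001111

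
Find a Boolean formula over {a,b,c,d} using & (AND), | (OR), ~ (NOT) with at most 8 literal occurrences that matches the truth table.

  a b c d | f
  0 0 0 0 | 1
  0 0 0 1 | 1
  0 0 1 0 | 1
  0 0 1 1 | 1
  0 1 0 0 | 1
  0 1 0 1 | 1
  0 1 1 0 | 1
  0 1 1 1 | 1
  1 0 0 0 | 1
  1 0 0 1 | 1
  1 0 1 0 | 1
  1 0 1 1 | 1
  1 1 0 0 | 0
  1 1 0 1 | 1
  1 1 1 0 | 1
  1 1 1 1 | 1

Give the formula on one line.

((~b | ((d & ~b) | ~a)) | ((c | d) & (~c | a)))

  ~b = 1111000011110000
  (d & ~b) = 0101000001010000
  ~a = 1111111100000000
  ((d & ~b) | ~a) = 1111111101010000
  (~b | ((d & ~b) | ~a)) = 1111111111110000
  (c | d) = 0111011101110111
  ~c = 1100110011001100
  (~c | a) = 1100110011111111
  ((c | d) & (~c | a)) = 0100010001110111
  ((~b | ((d & ~b) | ~a)) | ((c | d) & (~c | a))) = 1111111111110111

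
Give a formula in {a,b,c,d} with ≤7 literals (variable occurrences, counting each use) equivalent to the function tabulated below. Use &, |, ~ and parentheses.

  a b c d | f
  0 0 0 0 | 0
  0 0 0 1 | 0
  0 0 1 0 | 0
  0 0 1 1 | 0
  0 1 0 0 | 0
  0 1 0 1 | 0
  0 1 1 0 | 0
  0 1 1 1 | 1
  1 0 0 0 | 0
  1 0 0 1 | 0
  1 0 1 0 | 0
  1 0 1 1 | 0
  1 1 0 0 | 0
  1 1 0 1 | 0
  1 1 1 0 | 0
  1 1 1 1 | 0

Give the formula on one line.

  ~a = 1111111100000000
  ~c = 1100110011001100
  (~c & ~a) = 1100110000000000
  (b | a) = 0000111111111111
  (d & (b | a)) = 0000010101010101
  ((~c & ~a) | (d & (b | a))) = 1100110101010101
  (~a & ((~c & ~a) | (d & (b | a)))) = 1100110100000000
  ((~a & ((~c & ~a) | (d & (b | a)))) & c) = 0000000100000000

((~a & ((~c & ~a) | (d & (b | a)))) & c)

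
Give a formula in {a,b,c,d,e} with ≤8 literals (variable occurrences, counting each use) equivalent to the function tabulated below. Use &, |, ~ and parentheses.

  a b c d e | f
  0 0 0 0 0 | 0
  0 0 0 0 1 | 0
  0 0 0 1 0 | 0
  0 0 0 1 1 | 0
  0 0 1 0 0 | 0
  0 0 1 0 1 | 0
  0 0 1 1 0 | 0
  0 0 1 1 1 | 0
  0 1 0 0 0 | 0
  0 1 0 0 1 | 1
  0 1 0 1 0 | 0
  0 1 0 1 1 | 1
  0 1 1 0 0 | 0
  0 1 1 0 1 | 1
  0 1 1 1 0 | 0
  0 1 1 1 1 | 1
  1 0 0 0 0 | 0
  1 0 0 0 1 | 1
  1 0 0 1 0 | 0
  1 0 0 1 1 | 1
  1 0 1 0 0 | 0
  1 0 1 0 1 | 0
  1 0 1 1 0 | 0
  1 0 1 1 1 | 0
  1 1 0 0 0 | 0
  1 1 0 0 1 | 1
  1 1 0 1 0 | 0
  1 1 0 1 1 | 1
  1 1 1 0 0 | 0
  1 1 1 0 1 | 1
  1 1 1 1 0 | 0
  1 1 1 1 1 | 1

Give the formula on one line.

(((~c & e) & a) | (e & b))

  ~c = 11110000111100001111000011110000
  (~c & e) = 01010000010100000101000001010000
  ((~c & e) & a) = 00000000000000000101000001010000
  (e & b) = 00000000010101010000000001010101
  (((~c & e) & a) | (e & b)) = 00000000010101010101000001010101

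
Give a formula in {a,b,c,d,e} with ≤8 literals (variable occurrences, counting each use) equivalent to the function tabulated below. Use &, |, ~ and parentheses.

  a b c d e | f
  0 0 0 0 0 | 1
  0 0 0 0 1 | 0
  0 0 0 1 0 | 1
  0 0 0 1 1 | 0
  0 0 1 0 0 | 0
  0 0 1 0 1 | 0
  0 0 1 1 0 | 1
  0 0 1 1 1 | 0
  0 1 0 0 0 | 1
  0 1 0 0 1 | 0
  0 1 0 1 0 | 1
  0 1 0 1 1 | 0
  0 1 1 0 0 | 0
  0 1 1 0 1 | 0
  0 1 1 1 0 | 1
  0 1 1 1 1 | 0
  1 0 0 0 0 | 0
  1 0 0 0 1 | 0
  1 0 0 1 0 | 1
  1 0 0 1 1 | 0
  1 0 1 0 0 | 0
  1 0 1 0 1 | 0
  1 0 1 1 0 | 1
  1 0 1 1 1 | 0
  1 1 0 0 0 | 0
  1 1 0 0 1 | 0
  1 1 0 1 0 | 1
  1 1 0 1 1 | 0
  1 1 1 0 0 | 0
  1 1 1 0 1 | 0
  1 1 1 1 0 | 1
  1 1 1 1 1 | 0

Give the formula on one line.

(((~e & ~c) & ~a) | (d & ~e))

  ~e = 10101010101010101010101010101010
  ~c = 11110000111100001111000011110000
  (~e & ~c) = 10100000101000001010000010100000
  ~a = 11111111111111110000000000000000
  ((~e & ~c) & ~a) = 10100000101000000000000000000000
  (d & ~e) = 00100010001000100010001000100010
  (((~e & ~c) & ~a) | (d & ~e)) = 10100010101000100010001000100010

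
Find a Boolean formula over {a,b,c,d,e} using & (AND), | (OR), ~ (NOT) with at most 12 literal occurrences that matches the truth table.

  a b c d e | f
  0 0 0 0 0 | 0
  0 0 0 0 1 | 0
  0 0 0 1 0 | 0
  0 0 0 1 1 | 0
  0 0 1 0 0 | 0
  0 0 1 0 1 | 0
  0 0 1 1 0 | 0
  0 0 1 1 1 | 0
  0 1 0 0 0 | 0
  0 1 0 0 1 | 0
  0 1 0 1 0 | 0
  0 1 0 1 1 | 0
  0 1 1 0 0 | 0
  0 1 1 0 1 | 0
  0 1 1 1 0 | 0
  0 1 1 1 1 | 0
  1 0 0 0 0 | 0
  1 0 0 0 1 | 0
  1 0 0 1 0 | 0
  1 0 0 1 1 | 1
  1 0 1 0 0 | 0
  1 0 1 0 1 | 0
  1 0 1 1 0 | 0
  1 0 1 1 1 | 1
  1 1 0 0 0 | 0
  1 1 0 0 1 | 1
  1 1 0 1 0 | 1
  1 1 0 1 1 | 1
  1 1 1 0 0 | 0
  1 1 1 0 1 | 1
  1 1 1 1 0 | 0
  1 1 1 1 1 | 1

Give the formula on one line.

(a & ((e | (~c & ((b & d) | e))) & (b | (d | ~e))))

  ~c = 11110000111100001111000011110000
  (b & d) = 00000000001100110000000000110011
  ((b & d) | e) = 01010101011101110101010101110111
  (~c & ((b & d) | e)) = 01010000011100000101000001110000
  (e | (~c & ((b & d) | e))) = 01010101011101010101010101110101
  ~e = 10101010101010101010101010101010
  (d | ~e) = 10111011101110111011101110111011
  (b | (d | ~e)) = 10111011111111111011101111111111
  ((e | (~c & ((b & d) | e))) & (b | (d | ~e))) = 00010001011101010001000101110101
  (a & ((e | (~c & ((b & d) | e))) & (b | (d | ~e)))) = 00000000000000000001000101110101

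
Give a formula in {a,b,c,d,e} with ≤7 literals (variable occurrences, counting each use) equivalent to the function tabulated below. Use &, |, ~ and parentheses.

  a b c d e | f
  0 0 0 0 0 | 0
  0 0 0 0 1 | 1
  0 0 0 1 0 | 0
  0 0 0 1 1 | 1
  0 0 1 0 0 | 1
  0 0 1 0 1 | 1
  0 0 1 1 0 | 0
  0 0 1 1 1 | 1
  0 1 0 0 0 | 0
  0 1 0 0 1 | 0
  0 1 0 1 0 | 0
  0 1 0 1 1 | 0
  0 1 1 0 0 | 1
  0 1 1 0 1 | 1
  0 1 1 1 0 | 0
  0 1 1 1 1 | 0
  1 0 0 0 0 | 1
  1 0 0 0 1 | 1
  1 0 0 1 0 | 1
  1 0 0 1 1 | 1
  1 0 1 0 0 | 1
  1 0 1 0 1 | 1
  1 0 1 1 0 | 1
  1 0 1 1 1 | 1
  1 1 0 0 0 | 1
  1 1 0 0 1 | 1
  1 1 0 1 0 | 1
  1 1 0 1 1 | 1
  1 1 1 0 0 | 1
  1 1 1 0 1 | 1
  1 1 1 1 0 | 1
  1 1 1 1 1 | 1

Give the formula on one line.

((~b & (e | a)) | (a | (c & ~d)))

  ~b = 11111111000000001111111100000000
  (e | a) = 01010101010101011111111111111111
  (~b & (e | a)) = 01010101000000001111111100000000
  ~d = 11001100110011001100110011001100
  (c & ~d) = 00001100000011000000110000001100
  (a | (c & ~d)) = 00001100000011001111111111111111
  ((~b & (e | a)) | (a | (c & ~d))) = 01011101000011001111111111111111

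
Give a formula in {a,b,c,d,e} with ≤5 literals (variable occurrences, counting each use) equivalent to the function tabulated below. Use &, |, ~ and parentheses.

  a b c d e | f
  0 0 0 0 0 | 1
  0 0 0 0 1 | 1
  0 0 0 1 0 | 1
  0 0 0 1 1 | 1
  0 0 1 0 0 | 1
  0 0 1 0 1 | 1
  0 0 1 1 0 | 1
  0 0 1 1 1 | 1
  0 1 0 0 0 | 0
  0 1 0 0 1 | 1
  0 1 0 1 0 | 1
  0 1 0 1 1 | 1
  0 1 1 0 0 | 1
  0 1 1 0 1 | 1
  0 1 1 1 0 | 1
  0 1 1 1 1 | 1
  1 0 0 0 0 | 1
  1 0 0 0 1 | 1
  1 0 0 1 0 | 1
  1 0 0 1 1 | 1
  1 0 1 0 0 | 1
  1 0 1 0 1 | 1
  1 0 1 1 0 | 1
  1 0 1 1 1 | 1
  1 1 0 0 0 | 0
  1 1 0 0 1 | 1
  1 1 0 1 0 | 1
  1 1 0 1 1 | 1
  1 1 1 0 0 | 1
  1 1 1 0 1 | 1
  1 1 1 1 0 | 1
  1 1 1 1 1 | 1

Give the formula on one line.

  ~e = 10101010101010101010101010101010
  (~e & c) = 00001010000010100000101000001010
  ~b = 11111111000000001111111100000000
  (~b | d) = 11111111001100111111111100110011
  ((~e & c) | (~b | d)) = 11111111001110111111111100111011
  (e | ((~e & c) | (~b | d))) = 11111111011111111111111101111111

(e | ((~e & c) | (~b | d)))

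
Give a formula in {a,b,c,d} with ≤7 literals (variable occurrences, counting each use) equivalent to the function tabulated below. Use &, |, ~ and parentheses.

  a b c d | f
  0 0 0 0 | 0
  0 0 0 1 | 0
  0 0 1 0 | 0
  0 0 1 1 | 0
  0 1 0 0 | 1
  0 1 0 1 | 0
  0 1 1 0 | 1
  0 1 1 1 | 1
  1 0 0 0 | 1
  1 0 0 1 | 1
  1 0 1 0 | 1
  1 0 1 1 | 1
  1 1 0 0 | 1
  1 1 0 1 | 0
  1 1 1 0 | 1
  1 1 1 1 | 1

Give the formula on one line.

  (a | b) = 0000111111111111
  ~d = 1010101010101010
  (c | ~d) = 1011101110111011
  ((a | b) & (c | ~d)) = 0000101110111011
  ~b = 1111000011110000
  (~b & a) = 0000000011110000
  (((a | b) & (c | ~d)) | (~b & a)) = 0000101111111011

(((a | b) & (c | ~d)) | (~b & a))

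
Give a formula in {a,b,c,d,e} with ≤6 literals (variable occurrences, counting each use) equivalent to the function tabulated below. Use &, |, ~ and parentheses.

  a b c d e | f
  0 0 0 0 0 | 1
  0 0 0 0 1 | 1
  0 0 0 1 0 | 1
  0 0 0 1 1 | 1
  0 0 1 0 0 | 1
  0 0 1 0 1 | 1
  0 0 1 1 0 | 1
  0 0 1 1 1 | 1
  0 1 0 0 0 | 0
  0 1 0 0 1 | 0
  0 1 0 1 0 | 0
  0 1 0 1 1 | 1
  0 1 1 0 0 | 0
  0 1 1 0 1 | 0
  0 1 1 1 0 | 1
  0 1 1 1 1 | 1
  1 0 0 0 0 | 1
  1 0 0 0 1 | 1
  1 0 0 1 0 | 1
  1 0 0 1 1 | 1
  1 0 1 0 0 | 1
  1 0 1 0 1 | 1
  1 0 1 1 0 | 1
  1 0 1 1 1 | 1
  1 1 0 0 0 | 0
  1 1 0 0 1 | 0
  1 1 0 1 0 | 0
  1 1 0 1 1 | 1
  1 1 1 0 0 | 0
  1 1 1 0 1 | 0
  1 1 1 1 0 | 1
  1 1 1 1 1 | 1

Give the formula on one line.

(~b | (d & (c | e)))

  ~b = 11111111000000001111111100000000
  (c | e) = 01011111010111110101111101011111
  (d & (c | e)) = 00010011000100110001001100010011
  (~b | (d & (c | e))) = 11111111000100111111111100010011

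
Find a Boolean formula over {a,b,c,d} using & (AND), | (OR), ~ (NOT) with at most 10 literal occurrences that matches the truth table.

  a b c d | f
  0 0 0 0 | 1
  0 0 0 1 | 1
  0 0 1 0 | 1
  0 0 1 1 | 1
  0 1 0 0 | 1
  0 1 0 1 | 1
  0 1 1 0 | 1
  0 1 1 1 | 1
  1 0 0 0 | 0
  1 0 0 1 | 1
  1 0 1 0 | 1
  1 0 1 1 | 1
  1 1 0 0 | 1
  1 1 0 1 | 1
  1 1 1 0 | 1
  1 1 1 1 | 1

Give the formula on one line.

  ~a = 1111111100000000
  (b | ~a) = 1111111100001111
  (d | (b | ~a)) = 1111111101011111
  ~b = 1111000011110000
  (~b & c) = 0011000000110000
  ~d = 1010101010101010
  (~d & ~b) = 1010000010100000
  ((~d & ~b) | ~a) = 1111111110100000
  (a & ((~d & ~b) | ~a)) = 0000000010100000
  ((~b & c) & (a & ((~d & ~b) | ~a))) = 0000000000100000
  ((d | (b | ~a)) | ((~b & c) & (a & ((~d & ~b) | ~a)))) = 1111111101111111

((d | (b | ~a)) | ((~b & c) & (a & ((~d & ~b) | ~a))))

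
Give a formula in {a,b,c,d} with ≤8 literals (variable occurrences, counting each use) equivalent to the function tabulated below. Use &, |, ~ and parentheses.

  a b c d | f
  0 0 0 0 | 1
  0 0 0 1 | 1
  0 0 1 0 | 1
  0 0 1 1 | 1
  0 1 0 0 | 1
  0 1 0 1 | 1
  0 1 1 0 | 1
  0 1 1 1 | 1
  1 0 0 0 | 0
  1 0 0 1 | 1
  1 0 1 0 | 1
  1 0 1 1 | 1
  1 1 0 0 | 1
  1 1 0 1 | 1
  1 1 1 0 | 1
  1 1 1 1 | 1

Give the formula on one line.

  ~a = 1111111100000000
  ~c = 1100110011001100
  (~c & b) = 0000110000001100
  (d & c) = 0001000100010001
  ((~c & b) | (d & c)) = 0001110100011101
  (~a | ((~c & b) | (d & c))) = 1111111100011101
  ((~a | ((~c & b) | (d & c))) & ~c) = 1100110000001100
  (d | c) = 0111011101110111
  (((~a | ((~c & b) | (d & c))) & ~c) | (d | c)) = 1111111101111111

(((~a | ((~c & b) | (d & c))) & ~c) | (d | c))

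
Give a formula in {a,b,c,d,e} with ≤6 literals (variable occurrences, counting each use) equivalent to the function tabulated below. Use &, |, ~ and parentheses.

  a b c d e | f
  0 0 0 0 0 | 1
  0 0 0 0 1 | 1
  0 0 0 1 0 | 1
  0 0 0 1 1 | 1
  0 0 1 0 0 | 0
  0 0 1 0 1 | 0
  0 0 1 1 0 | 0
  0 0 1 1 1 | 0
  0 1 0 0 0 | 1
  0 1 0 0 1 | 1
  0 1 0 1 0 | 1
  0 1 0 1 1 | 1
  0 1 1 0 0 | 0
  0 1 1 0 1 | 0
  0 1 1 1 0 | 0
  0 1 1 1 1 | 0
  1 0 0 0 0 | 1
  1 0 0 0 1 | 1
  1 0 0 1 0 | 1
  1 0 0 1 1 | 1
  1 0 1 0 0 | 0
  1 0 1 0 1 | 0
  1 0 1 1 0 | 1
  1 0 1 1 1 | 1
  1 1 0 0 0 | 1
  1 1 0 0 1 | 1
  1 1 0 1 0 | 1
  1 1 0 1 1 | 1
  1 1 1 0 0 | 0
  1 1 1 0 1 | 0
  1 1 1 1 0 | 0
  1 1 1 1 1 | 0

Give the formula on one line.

  ~d = 11001100110011001100110011001100
  (~d & e) = 01000100010001000100010001000100
  (a | (~d & e)) = 01000100010001001111111111111111
  ~b = 11111111000000001111111100000000
  (~b & d) = 00110011000000000011001100000000
  ((a | (~d & e)) & (~b & d)) = 00000000000000000011001100000000
  ~c = 11110000111100001111000011110000
  (((a | (~d & e)) & (~b & d)) | ~c) = 11110000111100001111001111110000

(((a | (~d & e)) & (~b & d)) | ~c)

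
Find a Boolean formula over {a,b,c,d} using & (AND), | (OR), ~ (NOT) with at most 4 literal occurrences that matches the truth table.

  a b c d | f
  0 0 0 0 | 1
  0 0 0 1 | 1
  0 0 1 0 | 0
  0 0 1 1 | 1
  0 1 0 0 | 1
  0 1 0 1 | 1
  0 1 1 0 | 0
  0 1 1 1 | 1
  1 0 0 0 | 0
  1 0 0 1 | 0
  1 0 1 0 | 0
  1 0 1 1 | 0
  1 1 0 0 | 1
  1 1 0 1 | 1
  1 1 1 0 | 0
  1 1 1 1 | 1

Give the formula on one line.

  ~c = 1100110011001100
  (~c | d) = 1101110111011101
  ~a = 1111111100000000
  (b | ~a) = 1111111100001111
  ((~c | d) & (b | ~a)) = 1101110100001101

((~c | d) & (b | ~a))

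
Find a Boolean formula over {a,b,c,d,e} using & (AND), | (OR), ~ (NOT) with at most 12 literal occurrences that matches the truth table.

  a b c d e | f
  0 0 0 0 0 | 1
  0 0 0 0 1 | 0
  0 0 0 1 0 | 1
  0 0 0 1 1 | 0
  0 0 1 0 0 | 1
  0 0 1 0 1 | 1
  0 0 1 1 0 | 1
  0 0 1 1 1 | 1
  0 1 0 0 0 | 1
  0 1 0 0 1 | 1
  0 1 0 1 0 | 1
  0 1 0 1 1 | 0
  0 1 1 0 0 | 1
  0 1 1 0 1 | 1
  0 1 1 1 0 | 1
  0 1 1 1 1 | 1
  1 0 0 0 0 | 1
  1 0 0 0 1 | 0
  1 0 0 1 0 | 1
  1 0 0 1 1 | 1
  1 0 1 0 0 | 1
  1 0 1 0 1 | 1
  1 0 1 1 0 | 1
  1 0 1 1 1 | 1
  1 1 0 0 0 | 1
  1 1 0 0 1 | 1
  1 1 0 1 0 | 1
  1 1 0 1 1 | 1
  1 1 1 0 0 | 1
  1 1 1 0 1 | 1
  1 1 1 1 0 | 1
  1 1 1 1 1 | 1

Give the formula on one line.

  ~d = 11001100110011001100110011001100
  (b | e) = 01010101111111110101010111111111
  (~d & (b | e)) = 01000100110011000100010011001100
  ~c = 11110000111100001111000011110000
  (b & ~c) = 00000000111100000000000011110000
  ((~d & (b | e)) & (b & ~c)) = 00000000110000000000000011000000
  ~e = 10101010101010101010101010101010
  (((~d & (b | e)) & (b & ~c)) | ~e) = 10101010111010101010101011101010
  (d & a) = 00000000000000000011001100110011
  (c | (d & a)) = 00001111000011110011111100111111
  ((((~d & (b | e)) & (b & ~c)) | ~e) | (c | (d & a))) = 10101111111011111011111111111111

((((~d & (b | e)) & (b & ~c)) | ~e) | (c | (d & a)))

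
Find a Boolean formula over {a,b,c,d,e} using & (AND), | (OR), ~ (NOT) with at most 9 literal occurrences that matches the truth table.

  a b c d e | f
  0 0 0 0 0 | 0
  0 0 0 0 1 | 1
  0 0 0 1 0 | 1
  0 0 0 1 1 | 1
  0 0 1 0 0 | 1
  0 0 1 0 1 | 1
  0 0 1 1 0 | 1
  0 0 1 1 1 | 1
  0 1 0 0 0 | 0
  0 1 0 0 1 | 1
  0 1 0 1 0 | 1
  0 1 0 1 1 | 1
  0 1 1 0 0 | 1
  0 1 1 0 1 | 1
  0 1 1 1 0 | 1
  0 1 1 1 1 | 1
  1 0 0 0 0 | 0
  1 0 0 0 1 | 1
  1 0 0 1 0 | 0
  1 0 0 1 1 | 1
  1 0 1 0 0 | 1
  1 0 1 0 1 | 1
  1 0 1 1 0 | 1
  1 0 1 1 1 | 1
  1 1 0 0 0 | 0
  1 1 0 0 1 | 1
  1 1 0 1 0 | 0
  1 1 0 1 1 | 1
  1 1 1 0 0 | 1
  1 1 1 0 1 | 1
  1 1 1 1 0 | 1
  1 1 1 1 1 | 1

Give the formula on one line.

  (c | a) = 00001111000011111111111111111111
  ((c | a) | d) = 00111111001111111111111111111111
  ~a = 11111111111111110000000000000000
  (c | ~a) = 11111111111111110000111100001111
  (((c | a) | d) & (c | ~a)) = 00111111001111110000111100001111
  ((((c | a) | d) & (c | ~a)) | e) = 01111111011111110101111101011111

((((c | a) | d) & (c | ~a)) | e)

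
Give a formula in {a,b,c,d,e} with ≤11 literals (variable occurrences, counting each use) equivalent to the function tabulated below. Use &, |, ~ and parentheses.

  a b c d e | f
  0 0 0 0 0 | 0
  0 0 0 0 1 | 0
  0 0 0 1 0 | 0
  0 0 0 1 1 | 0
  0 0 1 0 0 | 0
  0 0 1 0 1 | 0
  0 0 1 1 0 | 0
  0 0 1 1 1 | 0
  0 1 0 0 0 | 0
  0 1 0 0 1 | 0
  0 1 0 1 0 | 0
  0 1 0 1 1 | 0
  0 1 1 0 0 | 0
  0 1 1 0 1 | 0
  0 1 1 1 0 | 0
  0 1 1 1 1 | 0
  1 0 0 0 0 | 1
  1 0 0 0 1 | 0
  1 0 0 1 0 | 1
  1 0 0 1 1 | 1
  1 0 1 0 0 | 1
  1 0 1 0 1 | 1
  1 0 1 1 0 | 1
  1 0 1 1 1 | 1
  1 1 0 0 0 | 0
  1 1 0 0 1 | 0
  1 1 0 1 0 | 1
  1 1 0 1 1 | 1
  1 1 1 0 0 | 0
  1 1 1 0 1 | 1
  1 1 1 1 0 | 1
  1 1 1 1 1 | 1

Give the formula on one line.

(a & ((((~e | d) & ~b) | d) | ((~b & ~a) | (c & e))))

  ~e = 10101010101010101010101010101010
  (~e | d) = 10111011101110111011101110111011
  ~b = 11111111000000001111111100000000
  ((~e | d) & ~b) = 10111011000000001011101100000000
  (((~e | d) & ~b) | d) = 10111011001100111011101100110011
  ~a = 11111111111111110000000000000000
  (~b & ~a) = 11111111000000000000000000000000
  (c & e) = 00000101000001010000010100000101
  ((~b & ~a) | (c & e)) = 11111111000001010000010100000101
  ((((~e | d) & ~b) | d) | ((~b & ~a) | (c & e))) = 11111111001101111011111100110111
  (a & ((((~e | d) & ~b) | d) | ((~b & ~a) | (c & e)))) = 00000000000000001011111100110111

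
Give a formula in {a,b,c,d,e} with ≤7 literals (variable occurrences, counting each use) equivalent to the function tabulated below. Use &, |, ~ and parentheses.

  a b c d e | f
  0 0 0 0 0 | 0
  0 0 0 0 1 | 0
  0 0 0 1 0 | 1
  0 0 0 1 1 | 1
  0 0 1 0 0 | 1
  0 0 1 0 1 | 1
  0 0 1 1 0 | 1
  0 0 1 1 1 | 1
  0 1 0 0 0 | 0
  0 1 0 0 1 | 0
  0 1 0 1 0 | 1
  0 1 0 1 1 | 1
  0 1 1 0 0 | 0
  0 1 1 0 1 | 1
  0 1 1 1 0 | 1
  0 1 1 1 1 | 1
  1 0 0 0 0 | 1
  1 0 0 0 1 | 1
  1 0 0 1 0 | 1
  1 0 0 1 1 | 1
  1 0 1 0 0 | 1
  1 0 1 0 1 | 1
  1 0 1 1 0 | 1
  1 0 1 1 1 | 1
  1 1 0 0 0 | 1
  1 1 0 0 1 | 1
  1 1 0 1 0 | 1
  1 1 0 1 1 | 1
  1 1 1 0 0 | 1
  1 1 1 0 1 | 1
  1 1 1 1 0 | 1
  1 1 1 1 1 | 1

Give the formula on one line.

((((~d & (b & e)) | ~b) & c) | (a | d))

  ~d = 11001100110011001100110011001100
  (b & e) = 00000000010101010000000001010101
  (~d & (b & e)) = 00000000010001000000000001000100
  ~b = 11111111000000001111111100000000
  ((~d & (b & e)) | ~b) = 11111111010001001111111101000100
  (((~d & (b & e)) | ~b) & c) = 00001111000001000000111100000100
  (a | d) = 00110011001100111111111111111111
  ((((~d & (b & e)) | ~b) & c) | (a | d)) = 00111111001101111111111111111111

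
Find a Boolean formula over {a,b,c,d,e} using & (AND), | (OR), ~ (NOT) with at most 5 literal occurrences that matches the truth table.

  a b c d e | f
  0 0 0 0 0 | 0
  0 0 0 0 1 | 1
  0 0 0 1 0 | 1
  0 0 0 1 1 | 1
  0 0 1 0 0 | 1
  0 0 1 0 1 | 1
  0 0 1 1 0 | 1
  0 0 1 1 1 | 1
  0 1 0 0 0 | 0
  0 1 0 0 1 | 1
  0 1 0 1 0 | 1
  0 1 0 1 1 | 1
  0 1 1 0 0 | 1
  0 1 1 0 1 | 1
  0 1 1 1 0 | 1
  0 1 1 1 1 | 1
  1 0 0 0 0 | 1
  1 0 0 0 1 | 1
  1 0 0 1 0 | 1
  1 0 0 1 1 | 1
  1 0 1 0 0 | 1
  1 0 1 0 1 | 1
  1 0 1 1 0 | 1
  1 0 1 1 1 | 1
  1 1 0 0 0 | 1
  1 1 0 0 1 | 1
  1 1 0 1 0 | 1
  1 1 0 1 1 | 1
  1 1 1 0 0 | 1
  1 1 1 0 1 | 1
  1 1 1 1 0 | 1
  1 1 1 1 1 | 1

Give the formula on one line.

  (e | d) = 01110111011101110111011101110111
  ((e | d) | a) = 01110111011101111111111111111111
  (c | ((e | d) | a)) = 01111111011111111111111111111111

(c | ((e | d) | a))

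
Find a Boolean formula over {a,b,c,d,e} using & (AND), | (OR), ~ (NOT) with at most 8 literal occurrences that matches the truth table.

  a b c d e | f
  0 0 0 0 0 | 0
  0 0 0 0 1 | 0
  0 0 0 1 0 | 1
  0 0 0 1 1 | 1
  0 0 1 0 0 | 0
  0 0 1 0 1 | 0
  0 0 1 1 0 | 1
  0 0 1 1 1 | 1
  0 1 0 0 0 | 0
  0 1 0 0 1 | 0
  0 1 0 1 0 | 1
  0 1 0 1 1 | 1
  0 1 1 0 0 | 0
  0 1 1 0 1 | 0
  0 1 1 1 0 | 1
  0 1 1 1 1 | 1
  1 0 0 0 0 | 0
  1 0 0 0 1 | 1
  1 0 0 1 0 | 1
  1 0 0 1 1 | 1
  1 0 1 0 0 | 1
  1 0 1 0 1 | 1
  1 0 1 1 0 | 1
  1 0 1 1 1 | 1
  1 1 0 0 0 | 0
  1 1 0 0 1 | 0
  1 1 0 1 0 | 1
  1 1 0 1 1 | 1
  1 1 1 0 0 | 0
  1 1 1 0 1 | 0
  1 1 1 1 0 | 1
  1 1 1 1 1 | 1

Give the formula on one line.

  ~b = 11111111000000001111111100000000
  (c | e) = 01011111010111110101111101011111
  (~b & (c | e)) = 01011111000000000101111100000000
  (d | (~b & (c | e))) = 01111111001100110111111100110011
  (a | d) = 00110011001100111111111111111111
  ((d | (~b & (c | e))) & (a | d)) = 00110011001100110111111100110011

((d | (~b & (c | e))) & (a | d))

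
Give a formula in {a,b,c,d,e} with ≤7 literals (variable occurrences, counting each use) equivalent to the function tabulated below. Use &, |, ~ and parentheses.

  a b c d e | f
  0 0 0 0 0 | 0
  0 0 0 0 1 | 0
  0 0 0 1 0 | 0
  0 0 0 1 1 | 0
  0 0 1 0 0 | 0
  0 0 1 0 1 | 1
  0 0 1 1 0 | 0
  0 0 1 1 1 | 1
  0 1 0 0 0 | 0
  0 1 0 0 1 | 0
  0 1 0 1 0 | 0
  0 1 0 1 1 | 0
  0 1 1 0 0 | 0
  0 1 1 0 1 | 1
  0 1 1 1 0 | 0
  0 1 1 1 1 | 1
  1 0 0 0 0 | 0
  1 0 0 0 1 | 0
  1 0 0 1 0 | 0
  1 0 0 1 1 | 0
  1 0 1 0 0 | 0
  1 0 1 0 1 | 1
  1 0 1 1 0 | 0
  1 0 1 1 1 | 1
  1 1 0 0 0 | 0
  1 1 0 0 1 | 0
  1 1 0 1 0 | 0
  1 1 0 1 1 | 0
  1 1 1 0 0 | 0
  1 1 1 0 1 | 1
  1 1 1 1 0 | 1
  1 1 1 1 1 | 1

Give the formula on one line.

(c & (((d & b) & a) | e))

  (d & b) = 00000000001100110000000000110011
  ((d & b) & a) = 00000000000000000000000000110011
  (((d & b) & a) | e) = 01010101010101010101010101110111
  (c & (((d & b) & a) | e)) = 00000101000001010000010100000111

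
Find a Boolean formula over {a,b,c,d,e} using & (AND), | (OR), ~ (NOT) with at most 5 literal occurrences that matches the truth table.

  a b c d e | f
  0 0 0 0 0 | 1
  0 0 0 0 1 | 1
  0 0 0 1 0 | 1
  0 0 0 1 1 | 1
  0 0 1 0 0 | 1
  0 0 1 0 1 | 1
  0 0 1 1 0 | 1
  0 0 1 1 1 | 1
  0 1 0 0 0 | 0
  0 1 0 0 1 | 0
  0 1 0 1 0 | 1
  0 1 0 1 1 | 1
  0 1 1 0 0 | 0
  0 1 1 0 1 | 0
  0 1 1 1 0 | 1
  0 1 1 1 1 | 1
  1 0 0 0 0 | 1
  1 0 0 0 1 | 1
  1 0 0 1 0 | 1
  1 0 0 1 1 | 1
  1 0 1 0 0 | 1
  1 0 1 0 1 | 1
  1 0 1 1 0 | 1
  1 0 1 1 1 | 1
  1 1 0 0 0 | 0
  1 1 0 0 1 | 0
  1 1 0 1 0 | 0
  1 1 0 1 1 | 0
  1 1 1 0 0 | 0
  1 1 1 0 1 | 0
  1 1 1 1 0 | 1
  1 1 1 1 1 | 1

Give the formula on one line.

  ~b = 11111111000000001111111100000000
  (c & d) = 00000011000000110000001100000011
  (~b | (c & d)) = 11111111000000111111111100000011
  ~a = 11111111111111110000000000000000
  (~a & d) = 00110011001100110000000000000000
  ((~b | (c & d)) | (~a & d)) = 11111111001100111111111100000011

((~b | (c & d)) | (~a & d))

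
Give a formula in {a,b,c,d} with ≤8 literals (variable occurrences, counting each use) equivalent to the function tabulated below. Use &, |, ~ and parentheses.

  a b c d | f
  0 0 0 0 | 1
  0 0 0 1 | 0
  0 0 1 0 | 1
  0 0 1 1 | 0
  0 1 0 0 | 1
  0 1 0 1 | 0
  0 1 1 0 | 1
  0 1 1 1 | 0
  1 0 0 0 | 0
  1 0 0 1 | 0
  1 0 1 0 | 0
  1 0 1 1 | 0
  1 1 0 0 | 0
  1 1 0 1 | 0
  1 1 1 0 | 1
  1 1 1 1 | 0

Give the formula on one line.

  (c & b) = 0000001100000011
  ~d = 1010101010101010
  ((c & b) & ~d) = 0000001000000010
  ~a = 1111111100000000
  (((c & b) & ~d) | ~a) = 1111111100000010
  ((((c & b) & ~d) | ~a) & ~d) = 1010101000000010

((((c & b) & ~d) | ~a) & ~d)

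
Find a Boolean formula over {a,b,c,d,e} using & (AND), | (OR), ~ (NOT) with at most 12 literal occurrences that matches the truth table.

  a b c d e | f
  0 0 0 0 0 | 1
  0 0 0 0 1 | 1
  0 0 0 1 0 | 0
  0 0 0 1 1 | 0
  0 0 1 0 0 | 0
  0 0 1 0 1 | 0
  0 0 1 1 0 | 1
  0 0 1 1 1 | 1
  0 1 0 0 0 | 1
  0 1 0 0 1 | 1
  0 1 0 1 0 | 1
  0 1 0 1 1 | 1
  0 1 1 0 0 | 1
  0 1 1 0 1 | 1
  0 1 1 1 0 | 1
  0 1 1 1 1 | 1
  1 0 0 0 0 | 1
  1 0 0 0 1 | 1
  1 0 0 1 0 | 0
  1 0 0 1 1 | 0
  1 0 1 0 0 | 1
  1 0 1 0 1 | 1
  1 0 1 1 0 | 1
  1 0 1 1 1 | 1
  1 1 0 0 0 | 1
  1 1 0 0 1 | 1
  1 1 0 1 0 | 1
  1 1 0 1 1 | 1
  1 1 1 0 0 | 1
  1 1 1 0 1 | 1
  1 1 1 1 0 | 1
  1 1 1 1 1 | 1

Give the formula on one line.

  ~a = 11111111111111110000000000000000
  (c & d) = 00000011000000110000001100000011
  (~a & (c & d)) = 00000011000000110000000000000000
  ~c = 11110000111100001111000011110000
  (~c | d) = 11110011111100111111001111110011
  ~d = 11001100110011001100110011001100
  ((~c | d) & ~d) = 11000000110000001100000011000000
  (c & a) = 00000000000000000000111100001111
  (b | (c & a)) = 00000000111111110000111111111111
  (((~c | d) & ~d) | (b | (c & a))) = 11000000111111111100111111111111
  ((~a & (c & d)) | (((~c | d) & ~d) | (b | (c & a)))) = 11000011111111111100111111111111

((~a & (c & d)) | (((~c | d) & ~d) | (b | (c & a))))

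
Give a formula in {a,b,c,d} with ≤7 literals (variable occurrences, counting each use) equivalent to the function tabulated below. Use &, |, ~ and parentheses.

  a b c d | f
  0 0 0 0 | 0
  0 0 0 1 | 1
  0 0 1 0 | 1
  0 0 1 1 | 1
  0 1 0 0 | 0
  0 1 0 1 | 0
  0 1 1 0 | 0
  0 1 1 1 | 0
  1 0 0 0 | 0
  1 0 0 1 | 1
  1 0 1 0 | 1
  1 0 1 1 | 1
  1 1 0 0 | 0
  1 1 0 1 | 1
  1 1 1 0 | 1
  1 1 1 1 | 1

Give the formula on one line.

  ~b = 1111000011110000
  (a | ~b) = 1111000011111111
  (b & d) = 0000010100000101
  ((b & d) | c) = 0011011100110111
  ((a | ~b) & ((b & d) | c)) = 0011000000110111
  (~b & d) = 0101000001010000
  (((a | ~b) & ((b & d) | c)) | (~b & d)) = 0111000001110111

(((a | ~b) & ((b & d) | c)) | (~b & d))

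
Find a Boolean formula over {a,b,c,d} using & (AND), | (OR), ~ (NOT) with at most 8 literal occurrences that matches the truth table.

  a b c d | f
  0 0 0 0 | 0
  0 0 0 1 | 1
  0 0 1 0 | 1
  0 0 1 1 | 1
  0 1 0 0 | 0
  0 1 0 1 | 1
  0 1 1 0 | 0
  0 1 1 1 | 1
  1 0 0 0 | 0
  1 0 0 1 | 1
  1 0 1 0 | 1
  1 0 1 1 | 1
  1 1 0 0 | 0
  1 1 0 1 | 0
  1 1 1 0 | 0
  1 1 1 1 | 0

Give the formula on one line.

  ~b = 1111000011110000
  ~a = 1111111100000000
  (~a & d) = 0101010100000000
  (~b | (~a & d)) = 1111010111110000
  ~c = 1100110011001100
  (~c & d) = 0100010001000100
  ((~c & d) | c) = 0111011101110111
  ((~b | (~a & d)) & ((~c & d) | c)) = 0111010101110000

((~b | (~a & d)) & ((~c & d) | c))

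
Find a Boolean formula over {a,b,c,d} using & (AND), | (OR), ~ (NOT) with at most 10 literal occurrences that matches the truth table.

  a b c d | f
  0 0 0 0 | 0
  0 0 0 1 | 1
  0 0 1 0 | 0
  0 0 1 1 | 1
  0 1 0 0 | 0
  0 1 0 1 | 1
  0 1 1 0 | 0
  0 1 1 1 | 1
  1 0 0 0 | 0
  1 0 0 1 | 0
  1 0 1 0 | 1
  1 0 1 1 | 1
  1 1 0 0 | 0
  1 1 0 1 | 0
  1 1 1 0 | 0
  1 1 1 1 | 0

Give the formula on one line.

((d & ~a) | ((~a | ~b) & (c & (a | d))))

  ~a = 1111111100000000
  (d & ~a) = 0101010100000000
  ~b = 1111000011110000
  (~a | ~b) = 1111111111110000
  (a | d) = 0101010111111111
  (c & (a | d)) = 0001000100110011
  ((~a | ~b) & (c & (a | d))) = 0001000100110000
  ((d & ~a) | ((~a | ~b) & (c & (a | d)))) = 0101010100110000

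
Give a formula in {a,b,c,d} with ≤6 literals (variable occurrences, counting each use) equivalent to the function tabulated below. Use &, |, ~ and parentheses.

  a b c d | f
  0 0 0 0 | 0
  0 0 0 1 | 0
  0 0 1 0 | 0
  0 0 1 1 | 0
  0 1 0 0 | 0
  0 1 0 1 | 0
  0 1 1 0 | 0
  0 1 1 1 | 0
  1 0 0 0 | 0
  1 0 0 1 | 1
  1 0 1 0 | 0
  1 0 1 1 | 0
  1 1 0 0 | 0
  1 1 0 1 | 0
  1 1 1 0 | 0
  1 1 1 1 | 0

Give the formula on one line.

  ~c = 1100110011001100
  (~c & a) = 0000000011001100
  ~b = 1111000011110000
  ((~c & a) & ~b) = 0000000011000000
  (d & ((~c & a) & ~b)) = 0000000001000000

(d & ((~c & a) & ~b))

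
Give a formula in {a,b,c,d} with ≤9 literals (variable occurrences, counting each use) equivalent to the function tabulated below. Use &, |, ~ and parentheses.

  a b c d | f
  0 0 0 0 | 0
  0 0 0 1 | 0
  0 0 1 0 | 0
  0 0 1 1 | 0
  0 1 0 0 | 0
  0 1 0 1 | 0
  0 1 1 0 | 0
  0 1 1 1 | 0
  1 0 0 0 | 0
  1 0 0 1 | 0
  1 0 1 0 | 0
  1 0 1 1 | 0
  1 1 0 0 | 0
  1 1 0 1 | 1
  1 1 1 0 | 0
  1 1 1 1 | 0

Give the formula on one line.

  ~b = 1111000011110000
  ~d = 1010101010101010
  (~b & ~d) = 1010000010100000
  ~c = 1100110011001100
  ((~b & ~d) | ~c) = 1110110011101100
  (d & b) = 0000010100000101
  (((~b & ~d) | ~c) & (d & b)) = 0000010000000100
  (a & (((~b & ~d) | ~c) & (d & b))) = 0000000000000100

(a & (((~b & ~d) | ~c) & (d & b)))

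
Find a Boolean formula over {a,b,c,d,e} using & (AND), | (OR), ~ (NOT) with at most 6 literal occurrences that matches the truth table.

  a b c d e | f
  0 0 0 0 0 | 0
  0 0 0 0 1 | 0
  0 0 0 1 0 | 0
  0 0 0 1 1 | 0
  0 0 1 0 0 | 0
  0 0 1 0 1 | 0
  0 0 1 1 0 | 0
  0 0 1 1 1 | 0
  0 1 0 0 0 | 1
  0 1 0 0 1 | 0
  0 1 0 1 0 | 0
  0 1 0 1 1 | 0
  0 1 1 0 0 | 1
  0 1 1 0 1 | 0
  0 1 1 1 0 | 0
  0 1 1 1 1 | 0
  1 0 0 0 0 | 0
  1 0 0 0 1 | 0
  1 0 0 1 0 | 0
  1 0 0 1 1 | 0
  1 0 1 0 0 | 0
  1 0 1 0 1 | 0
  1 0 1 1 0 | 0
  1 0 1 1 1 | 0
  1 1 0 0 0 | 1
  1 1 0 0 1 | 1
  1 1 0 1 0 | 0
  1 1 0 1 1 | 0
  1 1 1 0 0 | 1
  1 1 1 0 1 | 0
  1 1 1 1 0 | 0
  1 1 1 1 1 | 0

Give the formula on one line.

  ~c = 11110000111100001111000011110000
  (~c & a) = 00000000000000001111000011110000
  ~e = 10101010101010101010101010101010
  ((~c & a) | ~e) = 10101010101010101111101011111010
  (d | ((~c & a) | ~e)) = 10111011101110111111101111111011
  ~d = 11001100110011001100110011001100
  (b & ~d) = 00000000110011000000000011001100
  ((d | ((~c & a) | ~e)) & (b & ~d)) = 00000000100010000000000011001000

((d | ((~c & a) | ~e)) & (b & ~d))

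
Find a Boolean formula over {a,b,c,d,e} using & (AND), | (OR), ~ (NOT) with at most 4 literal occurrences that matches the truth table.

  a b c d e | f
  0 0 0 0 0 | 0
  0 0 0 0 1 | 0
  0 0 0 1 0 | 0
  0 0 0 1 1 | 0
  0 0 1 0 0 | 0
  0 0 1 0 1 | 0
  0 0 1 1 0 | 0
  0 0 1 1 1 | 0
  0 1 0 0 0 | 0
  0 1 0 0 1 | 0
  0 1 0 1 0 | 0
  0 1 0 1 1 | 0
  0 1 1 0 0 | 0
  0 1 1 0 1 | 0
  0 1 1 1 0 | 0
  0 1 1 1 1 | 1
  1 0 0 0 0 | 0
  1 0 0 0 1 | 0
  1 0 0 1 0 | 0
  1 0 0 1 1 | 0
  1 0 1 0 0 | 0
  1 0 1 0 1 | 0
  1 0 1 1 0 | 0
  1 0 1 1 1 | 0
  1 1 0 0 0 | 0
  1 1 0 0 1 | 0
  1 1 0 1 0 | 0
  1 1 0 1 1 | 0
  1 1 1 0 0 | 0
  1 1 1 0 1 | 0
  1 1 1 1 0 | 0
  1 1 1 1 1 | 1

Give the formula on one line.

(e & ((b & d) & c))

  (b & d) = 00000000001100110000000000110011
  ((b & d) & c) = 00000000000000110000000000000011
  (e & ((b & d) & c)) = 00000000000000010000000000000001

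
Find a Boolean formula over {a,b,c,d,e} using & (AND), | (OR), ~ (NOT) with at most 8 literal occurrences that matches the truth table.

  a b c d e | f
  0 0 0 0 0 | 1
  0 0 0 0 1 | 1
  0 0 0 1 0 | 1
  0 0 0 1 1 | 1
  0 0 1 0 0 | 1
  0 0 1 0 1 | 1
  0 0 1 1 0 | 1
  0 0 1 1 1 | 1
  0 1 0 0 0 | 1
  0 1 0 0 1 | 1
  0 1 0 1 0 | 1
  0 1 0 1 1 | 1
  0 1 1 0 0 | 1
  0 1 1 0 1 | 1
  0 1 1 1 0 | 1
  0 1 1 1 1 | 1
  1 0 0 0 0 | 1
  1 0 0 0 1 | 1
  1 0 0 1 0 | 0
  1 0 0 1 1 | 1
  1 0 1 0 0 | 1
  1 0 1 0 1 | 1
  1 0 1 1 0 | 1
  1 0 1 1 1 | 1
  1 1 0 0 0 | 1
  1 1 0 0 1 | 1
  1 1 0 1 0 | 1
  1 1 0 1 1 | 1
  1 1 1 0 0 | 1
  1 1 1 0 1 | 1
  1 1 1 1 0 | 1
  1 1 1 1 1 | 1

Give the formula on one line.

  ~d = 11001100110011001100110011001100
  ~a = 11111111111111110000000000000000
  (~d | ~a) = 11111111111111111100110011001100
  ((~d | ~a) | e) = 11111111111111111101110111011101
  (c | b) = 00001111111111110000111111111111
  (((~d | ~a) | e) | (c | b)) = 11111111111111111101111111111111

(((~d | ~a) | e) | (c | b))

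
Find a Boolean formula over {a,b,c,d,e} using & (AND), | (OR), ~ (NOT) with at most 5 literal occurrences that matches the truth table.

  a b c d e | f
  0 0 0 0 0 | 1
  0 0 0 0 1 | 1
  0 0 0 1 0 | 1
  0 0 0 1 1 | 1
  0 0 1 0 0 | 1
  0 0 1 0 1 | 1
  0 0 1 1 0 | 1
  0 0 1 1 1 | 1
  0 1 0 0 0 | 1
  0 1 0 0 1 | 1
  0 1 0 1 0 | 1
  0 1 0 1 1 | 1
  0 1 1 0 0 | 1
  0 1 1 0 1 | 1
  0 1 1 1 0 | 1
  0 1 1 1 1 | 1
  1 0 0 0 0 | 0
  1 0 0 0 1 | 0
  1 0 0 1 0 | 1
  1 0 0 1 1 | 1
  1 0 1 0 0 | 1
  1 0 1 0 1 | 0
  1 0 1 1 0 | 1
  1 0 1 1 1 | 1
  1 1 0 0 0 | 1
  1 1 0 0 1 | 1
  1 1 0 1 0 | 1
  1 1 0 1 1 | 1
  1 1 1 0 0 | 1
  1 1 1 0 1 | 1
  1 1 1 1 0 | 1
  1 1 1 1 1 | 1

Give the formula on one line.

(~a | (b | (d | (~e & c))))

  ~a = 11111111111111110000000000000000
  ~e = 10101010101010101010101010101010
  (~e & c) = 00001010000010100000101000001010
  (d | (~e & c)) = 00111011001110110011101100111011
  (b | (d | (~e & c))) = 00111011111111110011101111111111
  (~a | (b | (d | (~e & c)))) = 11111111111111110011101111111111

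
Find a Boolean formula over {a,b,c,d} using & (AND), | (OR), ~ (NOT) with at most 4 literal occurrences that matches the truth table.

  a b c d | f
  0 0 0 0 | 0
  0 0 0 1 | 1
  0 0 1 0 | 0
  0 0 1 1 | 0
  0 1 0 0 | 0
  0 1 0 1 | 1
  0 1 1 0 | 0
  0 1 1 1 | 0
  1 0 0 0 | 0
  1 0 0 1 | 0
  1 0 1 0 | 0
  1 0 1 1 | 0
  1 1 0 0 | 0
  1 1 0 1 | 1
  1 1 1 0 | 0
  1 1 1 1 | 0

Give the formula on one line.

((b | ~a) & (d & ~c))

  ~a = 1111111100000000
  (b | ~a) = 1111111100001111
  ~c = 1100110011001100
  (d & ~c) = 0100010001000100
  ((b | ~a) & (d & ~c)) = 0100010000000100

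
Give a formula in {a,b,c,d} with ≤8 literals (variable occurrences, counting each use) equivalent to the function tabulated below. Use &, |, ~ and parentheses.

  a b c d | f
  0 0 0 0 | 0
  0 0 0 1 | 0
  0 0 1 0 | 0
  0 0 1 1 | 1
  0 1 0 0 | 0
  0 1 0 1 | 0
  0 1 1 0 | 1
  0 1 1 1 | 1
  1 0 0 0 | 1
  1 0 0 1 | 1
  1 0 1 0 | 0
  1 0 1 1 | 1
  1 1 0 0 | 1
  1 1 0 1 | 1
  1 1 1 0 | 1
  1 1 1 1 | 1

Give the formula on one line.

  ~c = 1100110011001100
  (a & ~c) = 0000000011001100
  (b & c) = 0000001100000011
  ((b & c) | d) = 0101011101010111
  (c & ((b & c) | d)) = 0001001100010011
  ((a & ~c) | (c & ((b & c) | d))) = 0001001111011111

((a & ~c) | (c & ((b & c) | d)))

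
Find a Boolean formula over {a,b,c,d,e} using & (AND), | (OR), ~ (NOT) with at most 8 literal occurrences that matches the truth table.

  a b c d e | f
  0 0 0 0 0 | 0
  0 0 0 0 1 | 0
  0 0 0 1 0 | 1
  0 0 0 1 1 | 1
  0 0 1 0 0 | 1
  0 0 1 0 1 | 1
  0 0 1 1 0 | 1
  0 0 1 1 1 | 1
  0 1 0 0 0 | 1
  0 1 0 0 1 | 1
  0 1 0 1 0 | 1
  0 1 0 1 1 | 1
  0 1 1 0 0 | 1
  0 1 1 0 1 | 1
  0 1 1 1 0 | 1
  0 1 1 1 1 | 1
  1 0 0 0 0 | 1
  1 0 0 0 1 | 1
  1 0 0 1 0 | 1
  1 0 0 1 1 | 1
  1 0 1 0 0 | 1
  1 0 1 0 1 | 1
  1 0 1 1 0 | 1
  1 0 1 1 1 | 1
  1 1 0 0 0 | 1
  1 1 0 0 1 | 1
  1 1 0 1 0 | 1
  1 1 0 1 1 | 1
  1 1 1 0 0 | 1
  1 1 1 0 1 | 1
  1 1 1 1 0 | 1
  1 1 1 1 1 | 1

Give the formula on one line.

  (b | d) = 00110011111111110011001111111111
  ~c = 11110000111100001111000011110000
  (a & ~c) = 00000000000000001111000011110000
  ((a & ~c) | c) = 00001111000011111111111111111111
  ((b | d) | ((a & ~c) | c)) = 00111111111111111111111111111111

((b | d) | ((a & ~c) | c))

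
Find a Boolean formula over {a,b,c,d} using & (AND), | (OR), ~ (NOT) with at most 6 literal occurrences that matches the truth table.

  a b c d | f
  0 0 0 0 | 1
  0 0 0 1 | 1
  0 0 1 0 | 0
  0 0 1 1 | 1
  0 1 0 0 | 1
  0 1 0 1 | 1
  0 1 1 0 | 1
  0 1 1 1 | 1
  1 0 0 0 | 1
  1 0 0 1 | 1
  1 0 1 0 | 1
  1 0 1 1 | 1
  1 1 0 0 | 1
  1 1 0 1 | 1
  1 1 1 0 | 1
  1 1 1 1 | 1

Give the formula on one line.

  ~d = 1010101010101010
  (b & ~d) = 0000101000001010
  ~c = 1100110011001100
  ((b & ~d) | ~c) = 1100111011001110
  (a | d) = 0101010111111111
  (((b & ~d) | ~c) | (a | d)) = 1101111111111111

(((b & ~d) | ~c) | (a | d))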